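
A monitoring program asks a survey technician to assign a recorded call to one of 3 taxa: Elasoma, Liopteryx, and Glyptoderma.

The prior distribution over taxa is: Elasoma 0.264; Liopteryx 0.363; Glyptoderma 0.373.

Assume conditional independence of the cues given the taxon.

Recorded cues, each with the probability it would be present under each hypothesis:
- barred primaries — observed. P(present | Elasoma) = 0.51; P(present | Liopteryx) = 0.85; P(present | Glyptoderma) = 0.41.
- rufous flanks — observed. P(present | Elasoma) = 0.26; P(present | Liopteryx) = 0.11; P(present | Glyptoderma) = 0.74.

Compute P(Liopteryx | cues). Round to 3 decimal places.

Multiply each prior by the joint likelihood of the cue pattern:
  Elasoma: 0.264 × 0.51 × 0.26 = 0.035006
  Liopteryx: 0.363 × 0.85 × 0.11 = 0.03394
  Glyptoderma: 0.373 × 0.41 × 0.74 = 0.11317
The unnormalized weights sum to 0.18212.
P(Liopteryx | evidence) = 0.03394 / 0.18212 ≈ 0.186.

0.186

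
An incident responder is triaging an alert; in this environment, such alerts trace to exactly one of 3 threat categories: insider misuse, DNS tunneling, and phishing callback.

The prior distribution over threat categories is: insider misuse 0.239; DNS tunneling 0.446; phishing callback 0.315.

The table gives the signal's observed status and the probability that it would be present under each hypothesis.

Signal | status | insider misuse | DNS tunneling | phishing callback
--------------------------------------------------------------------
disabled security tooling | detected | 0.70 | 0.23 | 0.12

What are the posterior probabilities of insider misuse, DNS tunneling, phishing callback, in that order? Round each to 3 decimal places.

By Bayes' rule, the unnormalized weight for each hypothesis is prior × likelihood:
  insider misuse: 0.239 × 0.70 = 0.1673
  DNS tunneling: 0.446 × 0.23 = 0.10258
  phishing callback: 0.315 × 0.12 = 0.0378
Normalizing constant Z = 0.1673 + 0.10258 + 0.0378 = 0.30768.
P(insider misuse | evidence) = 0.1673 / 0.30768 ≈ 0.544
P(DNS tunneling | evidence) = 0.10258 / 0.30768 ≈ 0.333
P(phishing callback | evidence) = 0.0378 / 0.30768 ≈ 0.123

0.544, 0.333, 0.123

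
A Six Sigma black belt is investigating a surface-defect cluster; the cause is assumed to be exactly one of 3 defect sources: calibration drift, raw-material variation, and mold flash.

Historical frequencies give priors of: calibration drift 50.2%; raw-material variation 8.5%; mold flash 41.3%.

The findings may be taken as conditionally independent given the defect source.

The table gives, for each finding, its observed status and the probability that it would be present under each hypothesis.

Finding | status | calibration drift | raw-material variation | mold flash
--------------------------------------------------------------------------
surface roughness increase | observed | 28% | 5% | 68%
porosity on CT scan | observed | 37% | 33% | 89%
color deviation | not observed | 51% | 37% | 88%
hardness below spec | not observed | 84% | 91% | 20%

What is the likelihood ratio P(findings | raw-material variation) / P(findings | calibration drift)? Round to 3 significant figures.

The Bayes factor is the ratio of the joint likelihoods of the evidence pattern under the two hypotheses (using 1 − P(present | H) for each absent finding).
  raw-material variation: 0.05 × 0.33 × (1 − 0.37) × (1 − 0.91) = 0.00093555
  calibration drift: 0.28 × 0.37 × (1 − 0.51) × (1 − 0.84) = 0.0081222
Bayes factor = 0.00093555 / 0.0081222 ≈ 0.115

0.115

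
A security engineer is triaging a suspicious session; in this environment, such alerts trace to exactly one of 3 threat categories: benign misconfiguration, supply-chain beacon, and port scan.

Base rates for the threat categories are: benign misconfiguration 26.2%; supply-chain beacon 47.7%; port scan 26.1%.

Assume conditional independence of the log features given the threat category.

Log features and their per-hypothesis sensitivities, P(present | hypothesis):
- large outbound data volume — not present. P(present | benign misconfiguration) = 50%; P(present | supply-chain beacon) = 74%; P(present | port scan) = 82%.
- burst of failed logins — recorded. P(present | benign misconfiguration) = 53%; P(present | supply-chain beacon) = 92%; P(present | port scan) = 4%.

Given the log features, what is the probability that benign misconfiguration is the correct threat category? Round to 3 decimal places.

0.374

For each hypothesis, the unnormalized posterior weight is prior × product of the log feature likelihoods (using 1 − P(present | H) for each absent log feature):
  benign misconfiguration: 0.262 × (1 − 0.50) × 0.53 = 0.06943
  supply-chain beacon: 0.477 × (1 − 0.74) × 0.92 = 0.1141
  port scan: 0.261 × (1 − 0.82) × 0.04 = 0.0018792
The unnormalized weights sum to 0.18541.
P(benign misconfiguration | evidence) = 0.06943 / 0.18541 ≈ 0.374.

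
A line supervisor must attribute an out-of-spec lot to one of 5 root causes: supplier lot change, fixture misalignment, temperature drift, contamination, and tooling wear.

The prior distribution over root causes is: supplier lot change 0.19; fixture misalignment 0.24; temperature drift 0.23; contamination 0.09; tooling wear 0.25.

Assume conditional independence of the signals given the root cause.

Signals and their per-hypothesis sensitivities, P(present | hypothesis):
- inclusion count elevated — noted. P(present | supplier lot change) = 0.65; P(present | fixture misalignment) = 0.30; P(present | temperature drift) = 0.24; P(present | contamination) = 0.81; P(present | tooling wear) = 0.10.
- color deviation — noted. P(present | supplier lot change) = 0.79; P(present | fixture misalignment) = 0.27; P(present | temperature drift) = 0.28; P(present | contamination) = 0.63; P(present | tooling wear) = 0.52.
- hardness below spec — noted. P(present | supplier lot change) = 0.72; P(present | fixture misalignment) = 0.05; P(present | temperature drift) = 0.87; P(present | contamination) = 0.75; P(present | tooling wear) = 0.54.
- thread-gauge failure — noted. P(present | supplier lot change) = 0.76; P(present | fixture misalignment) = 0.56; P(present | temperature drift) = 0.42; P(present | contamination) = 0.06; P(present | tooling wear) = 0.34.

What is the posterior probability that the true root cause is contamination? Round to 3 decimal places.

0.032

For each hypothesis, the unnormalized posterior weight is prior × product of the signal likelihoods:
  supplier lot change: 0.19 × 0.65 × 0.79 × 0.72 × 0.76 = 0.053388
  fixture misalignment: 0.24 × 0.30 × 0.27 × 0.05 × 0.56 = 0.00054432
  temperature drift: 0.23 × 0.24 × 0.28 × 0.87 × 0.42 = 0.0056476
  contamination: 0.09 × 0.81 × 0.63 × 0.75 × 0.06 = 0.0020667
  tooling wear: 0.25 × 0.10 × 0.52 × 0.54 × 0.34 = 0.0023868
The unnormalized weights sum to 0.064033.
P(contamination | evidence) = 0.0020667 / 0.064033 ≈ 0.032.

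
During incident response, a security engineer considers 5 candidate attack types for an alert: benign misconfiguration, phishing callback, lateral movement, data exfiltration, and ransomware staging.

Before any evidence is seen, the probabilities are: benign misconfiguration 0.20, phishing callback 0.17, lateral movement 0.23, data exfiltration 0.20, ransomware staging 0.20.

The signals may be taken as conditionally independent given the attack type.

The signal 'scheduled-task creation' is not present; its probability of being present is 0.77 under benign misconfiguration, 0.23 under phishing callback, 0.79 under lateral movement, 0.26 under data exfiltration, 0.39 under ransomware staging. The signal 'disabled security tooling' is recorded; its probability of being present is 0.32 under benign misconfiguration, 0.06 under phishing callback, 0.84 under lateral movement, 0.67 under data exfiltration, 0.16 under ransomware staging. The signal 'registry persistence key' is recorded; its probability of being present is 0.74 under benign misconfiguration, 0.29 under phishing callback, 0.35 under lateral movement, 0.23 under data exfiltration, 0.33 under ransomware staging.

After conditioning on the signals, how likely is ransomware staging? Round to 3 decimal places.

0.114

Multiply each prior by the joint likelihood of the signal pattern (using 1 − P(present | H) for each absent signal):
  benign misconfiguration: 0.20 × (1 − 0.77) × 0.32 × 0.74 = 0.010893
  phishing callback: 0.17 × (1 − 0.23) × 0.06 × 0.29 = 0.0022777
  lateral movement: 0.23 × (1 − 0.79) × 0.84 × 0.35 = 0.0142
  data exfiltration: 0.20 × (1 − 0.26) × 0.67 × 0.23 = 0.022807
  ransomware staging: 0.20 × (1 − 0.39) × 0.16 × 0.33 = 0.0064416
Marginal likelihood of the evidence = 0.056619.
P(ransomware staging | evidence) = 0.0064416 / 0.056619 ≈ 0.114.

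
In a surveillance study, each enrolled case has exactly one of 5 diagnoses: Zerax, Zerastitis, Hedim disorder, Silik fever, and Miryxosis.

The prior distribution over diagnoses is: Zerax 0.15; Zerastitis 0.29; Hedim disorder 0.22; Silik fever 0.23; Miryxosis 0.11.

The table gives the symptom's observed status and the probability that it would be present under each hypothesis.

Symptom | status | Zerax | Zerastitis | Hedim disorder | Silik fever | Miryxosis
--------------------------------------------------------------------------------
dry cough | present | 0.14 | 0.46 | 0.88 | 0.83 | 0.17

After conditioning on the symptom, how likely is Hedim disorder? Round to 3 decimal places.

Multiply each prior by the likelihood of the symptom:
  Zerax: 0.15 × 0.14 = 0.021
  Zerastitis: 0.29 × 0.46 = 0.1334
  Hedim disorder: 0.22 × 0.88 = 0.1936
  Silik fever: 0.23 × 0.83 = 0.1909
  Miryxosis: 0.11 × 0.17 = 0.0187
The unnormalized weights sum to 0.5576.
P(Hedim disorder | evidence) = 0.1936 / 0.5576 ≈ 0.347.

0.347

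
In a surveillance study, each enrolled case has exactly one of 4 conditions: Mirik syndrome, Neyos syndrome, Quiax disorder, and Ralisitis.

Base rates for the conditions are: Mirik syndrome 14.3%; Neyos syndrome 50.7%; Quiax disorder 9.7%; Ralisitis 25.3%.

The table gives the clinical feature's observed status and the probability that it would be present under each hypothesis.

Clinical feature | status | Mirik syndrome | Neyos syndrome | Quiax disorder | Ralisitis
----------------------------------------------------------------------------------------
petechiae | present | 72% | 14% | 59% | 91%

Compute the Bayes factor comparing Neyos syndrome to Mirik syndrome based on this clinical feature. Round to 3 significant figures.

The Bayes factor is the ratio of the two likelihoods.
  Neyos syndrome: 0.14
  Mirik syndrome: 0.72
Bayes factor = 0.14 / 0.72 ≈ 0.194

0.194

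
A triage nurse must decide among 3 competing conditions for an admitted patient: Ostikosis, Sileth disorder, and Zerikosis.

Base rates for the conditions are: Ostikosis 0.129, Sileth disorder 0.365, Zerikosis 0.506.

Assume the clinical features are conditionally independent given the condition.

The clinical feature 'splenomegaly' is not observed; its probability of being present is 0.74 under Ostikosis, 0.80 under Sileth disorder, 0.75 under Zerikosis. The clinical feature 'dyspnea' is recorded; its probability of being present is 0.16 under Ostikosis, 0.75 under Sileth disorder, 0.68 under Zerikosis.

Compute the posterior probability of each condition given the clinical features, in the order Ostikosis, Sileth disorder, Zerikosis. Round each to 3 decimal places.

By Bayes' rule with conditional independence, the unnormalized weight for each hypothesis is prior × ∏ likelihoods (using 1 − P(present | H) for each absent clinical feature):
  Ostikosis: 0.129 × (1 − 0.74) × 0.16 = 0.0053664
  Sileth disorder: 0.365 × (1 − 0.80) × 0.75 = 0.05475
  Zerikosis: 0.506 × (1 − 0.75) × 0.68 = 0.08602
Normalizing constant Z = 0.0053664 + 0.05475 + 0.08602 = 0.14614.
P(Ostikosis | evidence) = 0.0053664 / 0.14614 ≈ 0.037
P(Sileth disorder | evidence) = 0.05475 / 0.14614 ≈ 0.375
P(Zerikosis | evidence) = 0.08602 / 0.14614 ≈ 0.589

0.037, 0.375, 0.589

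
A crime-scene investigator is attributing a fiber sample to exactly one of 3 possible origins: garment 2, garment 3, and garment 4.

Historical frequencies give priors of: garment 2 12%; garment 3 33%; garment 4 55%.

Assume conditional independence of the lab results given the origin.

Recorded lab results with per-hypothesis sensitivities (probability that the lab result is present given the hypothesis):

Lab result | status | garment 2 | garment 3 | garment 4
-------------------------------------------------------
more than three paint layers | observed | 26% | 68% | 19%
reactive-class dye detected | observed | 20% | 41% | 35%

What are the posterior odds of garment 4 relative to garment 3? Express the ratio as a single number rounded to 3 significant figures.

0.398

The normalizing constant cancels in an odds ratio, so compute prior × likelihood for the two hypotheses only:
  garment 4: 0.55 × 0.19 × 0.35 = 0.036575
  garment 3: 0.33 × 0.68 × 0.41 = 0.092004
Odds(garment 4 : garment 3) = 0.036575 / 0.092004 ≈ 0.398.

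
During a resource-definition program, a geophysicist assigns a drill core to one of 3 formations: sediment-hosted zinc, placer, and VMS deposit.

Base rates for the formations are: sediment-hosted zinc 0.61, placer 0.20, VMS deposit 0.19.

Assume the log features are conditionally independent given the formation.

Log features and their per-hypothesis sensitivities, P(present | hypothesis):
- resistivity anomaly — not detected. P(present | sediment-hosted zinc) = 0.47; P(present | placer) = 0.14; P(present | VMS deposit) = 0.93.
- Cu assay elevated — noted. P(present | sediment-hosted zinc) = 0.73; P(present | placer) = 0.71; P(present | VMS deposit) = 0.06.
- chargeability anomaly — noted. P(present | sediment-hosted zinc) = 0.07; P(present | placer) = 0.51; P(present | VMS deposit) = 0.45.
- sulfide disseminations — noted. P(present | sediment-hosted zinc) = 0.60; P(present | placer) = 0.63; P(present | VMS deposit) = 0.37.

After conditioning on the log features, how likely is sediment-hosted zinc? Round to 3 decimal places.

0.201

By Bayes' rule with conditional independence, the unnormalized weight for each hypothesis is prior × ∏ likelihoods (using 1 − P(present | H) for each absent log feature):
  sediment-hosted zinc: 0.61 × (1 − 0.47) × 0.73 × 0.07 × 0.60 = 0.0099124
  placer: 0.20 × (1 − 0.14) × 0.71 × 0.51 × 0.63 = 0.039237
  VMS deposit: 0.19 × (1 − 0.93) × 0.06 × 0.45 × 0.37 = 0.00013287
Marginal likelihood of the evidence = 0.049282.
P(sediment-hosted zinc | evidence) = 0.0099124 / 0.049282 ≈ 0.201.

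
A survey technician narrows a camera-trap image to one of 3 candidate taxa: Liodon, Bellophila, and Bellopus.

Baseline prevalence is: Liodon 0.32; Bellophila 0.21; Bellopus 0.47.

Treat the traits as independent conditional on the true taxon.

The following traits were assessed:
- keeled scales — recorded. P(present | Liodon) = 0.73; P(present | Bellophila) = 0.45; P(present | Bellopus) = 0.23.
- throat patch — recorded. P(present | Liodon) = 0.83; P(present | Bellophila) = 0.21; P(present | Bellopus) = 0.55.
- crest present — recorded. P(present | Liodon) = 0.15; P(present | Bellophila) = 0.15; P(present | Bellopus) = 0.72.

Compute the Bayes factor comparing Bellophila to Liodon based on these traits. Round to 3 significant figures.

0.156

Joint likelihood of the trait pattern under each hypothesis:
  Bellophila: 0.45 × 0.21 × 0.15 = 0.014175
  Liodon: 0.73 × 0.83 × 0.15 = 0.090885
Bayes factor = 0.014175 / 0.090885 ≈ 0.156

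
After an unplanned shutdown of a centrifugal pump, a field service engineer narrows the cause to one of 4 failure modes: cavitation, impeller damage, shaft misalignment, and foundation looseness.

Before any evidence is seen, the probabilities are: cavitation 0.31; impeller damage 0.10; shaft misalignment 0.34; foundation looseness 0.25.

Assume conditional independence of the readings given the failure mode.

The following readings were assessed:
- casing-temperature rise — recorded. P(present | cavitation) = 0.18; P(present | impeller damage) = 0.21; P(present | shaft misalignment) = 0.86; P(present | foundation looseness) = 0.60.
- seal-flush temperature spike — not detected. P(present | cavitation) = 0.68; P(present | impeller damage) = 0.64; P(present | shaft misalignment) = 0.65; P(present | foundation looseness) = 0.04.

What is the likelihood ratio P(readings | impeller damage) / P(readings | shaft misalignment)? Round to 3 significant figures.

Take the product of per-reading likelihoods under each hypothesis (using 1 − P(present | H) for each absent reading), then divide.
  impeller damage: 0.21 × (1 − 0.64) = 0.0756
  shaft misalignment: 0.86 × (1 − 0.65) = 0.301
Bayes factor = 0.0756 / 0.301 ≈ 0.251

0.251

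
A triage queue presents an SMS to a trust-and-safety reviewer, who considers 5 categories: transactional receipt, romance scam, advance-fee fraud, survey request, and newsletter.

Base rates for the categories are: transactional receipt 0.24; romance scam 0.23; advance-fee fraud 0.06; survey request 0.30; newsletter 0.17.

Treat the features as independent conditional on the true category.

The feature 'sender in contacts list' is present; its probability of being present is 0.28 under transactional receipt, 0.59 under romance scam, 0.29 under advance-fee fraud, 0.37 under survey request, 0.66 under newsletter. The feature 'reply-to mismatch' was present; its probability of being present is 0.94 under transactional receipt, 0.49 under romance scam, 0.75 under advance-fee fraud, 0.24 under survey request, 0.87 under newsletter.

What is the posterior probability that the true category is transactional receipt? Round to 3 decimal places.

By Bayes' rule with conditional independence, the unnormalized weight for each hypothesis is prior × ∏ likelihoods:
  transactional receipt: 0.24 × 0.28 × 0.94 = 0.063168
  romance scam: 0.23 × 0.59 × 0.49 = 0.066493
  advance-fee fraud: 0.06 × 0.29 × 0.75 = 0.01305
  survey request: 0.30 × 0.37 × 0.24 = 0.02664
  newsletter: 0.17 × 0.66 × 0.87 = 0.097614
Normalizing constant Z = 0.063168 + 0.066493 + 0.01305 + 0.02664 + 0.097614 = 0.26697.
P(transactional receipt | evidence) = 0.063168 / 0.26697 ≈ 0.237.

0.237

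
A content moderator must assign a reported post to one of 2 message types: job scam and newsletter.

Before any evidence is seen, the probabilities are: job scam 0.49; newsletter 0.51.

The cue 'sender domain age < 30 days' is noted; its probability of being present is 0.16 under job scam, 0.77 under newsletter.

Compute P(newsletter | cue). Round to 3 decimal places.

Multiply each prior by the likelihood of the cue:
  job scam: 0.49 × 0.16 = 0.0784
  newsletter: 0.51 × 0.77 = 0.3927
Normalizing constant Z = 0.0784 + 0.3927 = 0.4711.
P(newsletter | evidence) = 0.3927 / 0.4711 ≈ 0.834.

0.834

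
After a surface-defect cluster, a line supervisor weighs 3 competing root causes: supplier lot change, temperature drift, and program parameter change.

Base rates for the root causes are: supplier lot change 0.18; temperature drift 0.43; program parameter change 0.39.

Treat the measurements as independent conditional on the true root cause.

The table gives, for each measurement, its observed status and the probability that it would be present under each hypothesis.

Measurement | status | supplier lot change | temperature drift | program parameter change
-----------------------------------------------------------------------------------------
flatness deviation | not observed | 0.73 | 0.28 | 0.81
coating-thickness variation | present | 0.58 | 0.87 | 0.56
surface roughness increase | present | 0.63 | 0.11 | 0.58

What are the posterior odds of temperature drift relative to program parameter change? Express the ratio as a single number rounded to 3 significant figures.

1.23

The normalizing constant cancels in an odds ratio, so compute prior × likelihood for the two hypotheses only (using 1 − P(present | H) for each absent measurement):
  temperature drift: 0.43 × (1 − 0.28) × 0.87 × 0.11 = 0.029629
  program parameter change: 0.39 × (1 − 0.81) × 0.56 × 0.58 = 0.024068
Posterior odds = 0.029629 / 0.024068 ≈ 1.23.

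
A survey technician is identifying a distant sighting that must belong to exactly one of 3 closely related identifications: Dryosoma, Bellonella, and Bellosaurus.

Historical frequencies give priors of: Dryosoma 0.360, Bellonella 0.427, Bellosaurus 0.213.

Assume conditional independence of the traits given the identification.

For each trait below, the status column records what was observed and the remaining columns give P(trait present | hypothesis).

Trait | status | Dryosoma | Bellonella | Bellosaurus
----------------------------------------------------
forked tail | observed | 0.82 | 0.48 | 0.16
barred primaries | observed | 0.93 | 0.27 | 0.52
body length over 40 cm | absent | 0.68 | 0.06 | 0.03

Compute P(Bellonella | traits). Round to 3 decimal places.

0.331

Multiply each prior by the joint likelihood of the trait pattern (using 1 − P(present | H) for each absent trait):
  Dryosoma: 0.360 × 0.82 × 0.93 × (1 − 0.68) = 0.087852
  Bellonella: 0.427 × 0.48 × 0.27 × (1 − 0.06) = 0.052019
  Bellosaurus: 0.213 × 0.16 × 0.52 × (1 − 0.03) = 0.01719
The unnormalized weights sum to 0.15706.
P(Bellonella | evidence) = 0.052019 / 0.15706 ≈ 0.331.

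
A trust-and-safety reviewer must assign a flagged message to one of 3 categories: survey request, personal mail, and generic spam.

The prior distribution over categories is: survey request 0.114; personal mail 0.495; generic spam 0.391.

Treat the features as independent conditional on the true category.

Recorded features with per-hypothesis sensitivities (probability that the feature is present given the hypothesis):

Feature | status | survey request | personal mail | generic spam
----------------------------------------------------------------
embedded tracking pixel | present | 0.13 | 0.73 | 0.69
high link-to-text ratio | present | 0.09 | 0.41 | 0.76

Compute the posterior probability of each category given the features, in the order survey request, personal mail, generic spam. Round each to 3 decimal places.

For each hypothesis, the unnormalized posterior weight is prior × product of the feature likelihoods:
  survey request: 0.114 × 0.13 × 0.09 = 0.0013338
  personal mail: 0.495 × 0.73 × 0.41 = 0.14815
  generic spam: 0.391 × 0.69 × 0.76 = 0.20504
Marginal likelihood of the evidence = 0.35453.
P(survey request | evidence) = 0.0013338 / 0.35453 ≈ 0.004
P(personal mail | evidence) = 0.14815 / 0.35453 ≈ 0.418
P(generic spam | evidence) = 0.20504 / 0.35453 ≈ 0.578

0.004, 0.418, 0.578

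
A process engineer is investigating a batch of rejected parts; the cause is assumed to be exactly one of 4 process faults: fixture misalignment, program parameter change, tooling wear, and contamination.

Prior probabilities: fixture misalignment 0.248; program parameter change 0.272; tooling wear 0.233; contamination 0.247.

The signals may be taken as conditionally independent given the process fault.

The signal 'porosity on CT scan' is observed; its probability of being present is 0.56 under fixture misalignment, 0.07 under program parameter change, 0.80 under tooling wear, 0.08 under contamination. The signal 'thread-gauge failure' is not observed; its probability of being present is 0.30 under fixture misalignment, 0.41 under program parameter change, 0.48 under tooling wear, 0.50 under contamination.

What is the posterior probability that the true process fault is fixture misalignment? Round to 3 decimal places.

0.452

Multiply each prior by the joint likelihood of the signal pattern (using 1 − P(present | H) for each absent signal):
  fixture misalignment: 0.248 × 0.56 × (1 − 0.30) = 0.097216
  program parameter change: 0.272 × 0.07 × (1 − 0.41) = 0.011234
  tooling wear: 0.233 × 0.80 × (1 − 0.48) = 0.096928
  contamination: 0.247 × 0.08 × (1 − 0.50) = 0.00988
Marginal likelihood of the evidence = 0.21526.
P(fixture misalignment | evidence) = 0.097216 / 0.21526 ≈ 0.452.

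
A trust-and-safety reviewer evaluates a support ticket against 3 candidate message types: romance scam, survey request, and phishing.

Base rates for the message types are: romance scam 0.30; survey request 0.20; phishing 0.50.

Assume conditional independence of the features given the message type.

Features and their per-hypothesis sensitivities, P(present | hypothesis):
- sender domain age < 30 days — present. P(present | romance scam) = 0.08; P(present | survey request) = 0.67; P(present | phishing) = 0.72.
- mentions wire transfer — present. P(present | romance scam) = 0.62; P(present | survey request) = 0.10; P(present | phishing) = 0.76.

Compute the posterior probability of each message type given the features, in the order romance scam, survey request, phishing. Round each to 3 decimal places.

0.049, 0.044, 0.906

For each hypothesis, the unnormalized posterior weight is prior × product of the feature likelihoods:
  romance scam: 0.30 × 0.08 × 0.62 = 0.01488
  survey request: 0.20 × 0.67 × 0.10 = 0.0134
  phishing: 0.50 × 0.72 × 0.76 = 0.2736
Marginal likelihood of the evidence = 0.30188.
P(romance scam | evidence) = 0.01488 / 0.30188 ≈ 0.049
P(survey request | evidence) = 0.0134 / 0.30188 ≈ 0.044
P(phishing | evidence) = 0.2736 / 0.30188 ≈ 0.906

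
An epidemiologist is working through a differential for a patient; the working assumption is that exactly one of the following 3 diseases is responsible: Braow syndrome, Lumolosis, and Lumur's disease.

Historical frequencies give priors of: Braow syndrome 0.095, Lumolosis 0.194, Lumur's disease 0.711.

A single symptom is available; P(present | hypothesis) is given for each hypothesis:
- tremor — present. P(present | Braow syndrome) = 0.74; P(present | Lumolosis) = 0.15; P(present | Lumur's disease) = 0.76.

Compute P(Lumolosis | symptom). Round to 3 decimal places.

0.045

By Bayes' rule, the unnormalized weight for each hypothesis is prior × likelihood:
  Braow syndrome: 0.095 × 0.74 = 0.0703
  Lumolosis: 0.194 × 0.15 = 0.0291
  Lumur's disease: 0.711 × 0.76 = 0.54036
Marginal likelihood of the evidence = 0.63976.
P(Lumolosis | evidence) = 0.0291 / 0.63976 ≈ 0.045.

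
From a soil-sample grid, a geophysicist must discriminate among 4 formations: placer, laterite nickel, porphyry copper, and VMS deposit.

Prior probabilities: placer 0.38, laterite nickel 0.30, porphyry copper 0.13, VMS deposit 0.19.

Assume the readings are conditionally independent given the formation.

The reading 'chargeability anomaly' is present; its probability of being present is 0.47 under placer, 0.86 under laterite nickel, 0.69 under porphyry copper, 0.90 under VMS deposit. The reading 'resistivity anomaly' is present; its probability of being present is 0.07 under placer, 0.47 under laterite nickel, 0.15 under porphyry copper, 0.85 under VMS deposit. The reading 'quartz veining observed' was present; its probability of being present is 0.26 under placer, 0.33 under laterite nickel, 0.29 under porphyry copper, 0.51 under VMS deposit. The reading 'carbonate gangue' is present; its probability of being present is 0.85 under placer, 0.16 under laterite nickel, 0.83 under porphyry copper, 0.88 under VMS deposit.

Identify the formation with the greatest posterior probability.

By Bayes' rule with conditional independence, the unnormalized weight for each hypothesis is prior × ∏ likelihoods:
  placer: 0.38 × 0.47 × 0.07 × 0.26 × 0.85 = 0.0027629
  laterite nickel: 0.30 × 0.86 × 0.47 × 0.33 × 0.16 = 0.0064025
  porphyry copper: 0.13 × 0.69 × 0.15 × 0.29 × 0.83 = 0.0032386
  VMS deposit: 0.19 × 0.90 × 0.85 × 0.51 × 0.88 = 0.065233
Marginal likelihood of the evidence = 0.077637.
P(placer | evidence) ≈ 0.0027629 / 0.077637 ≈ 0.036
P(laterite nickel | evidence) ≈ 0.0064025 / 0.077637 ≈ 0.082
P(porphyry copper | evidence) ≈ 0.0032386 / 0.077637 ≈ 0.042
P(VMS deposit | evidence) ≈ 0.065233 / 0.077637 ≈ 0.840
The largest is 0.840, so VMS deposit is most probable.

VMS deposit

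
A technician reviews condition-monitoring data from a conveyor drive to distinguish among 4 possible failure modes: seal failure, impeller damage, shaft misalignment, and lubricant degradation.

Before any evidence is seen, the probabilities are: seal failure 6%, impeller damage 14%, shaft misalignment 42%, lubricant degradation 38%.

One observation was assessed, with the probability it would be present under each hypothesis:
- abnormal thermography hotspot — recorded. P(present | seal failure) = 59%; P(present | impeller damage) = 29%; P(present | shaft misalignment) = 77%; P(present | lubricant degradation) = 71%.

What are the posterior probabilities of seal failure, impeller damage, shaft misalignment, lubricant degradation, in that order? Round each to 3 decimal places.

By Bayes' rule, the unnormalized weight for each hypothesis is prior × likelihood:
  seal failure: 0.06 × 0.59 = 0.0354
  impeller damage: 0.14 × 0.29 = 0.0406
  shaft misalignment: 0.42 × 0.77 = 0.3234
  lubricant degradation: 0.38 × 0.71 = 0.2698
The unnormalized weights sum to 0.6692.
P(seal failure | evidence) = 0.0354 / 0.6692 ≈ 0.053
P(impeller damage | evidence) = 0.0406 / 0.6692 ≈ 0.061
P(shaft misalignment | evidence) = 0.3234 / 0.6692 ≈ 0.483
P(lubricant degradation | evidence) = 0.2698 / 0.6692 ≈ 0.403

0.053, 0.061, 0.483, 0.403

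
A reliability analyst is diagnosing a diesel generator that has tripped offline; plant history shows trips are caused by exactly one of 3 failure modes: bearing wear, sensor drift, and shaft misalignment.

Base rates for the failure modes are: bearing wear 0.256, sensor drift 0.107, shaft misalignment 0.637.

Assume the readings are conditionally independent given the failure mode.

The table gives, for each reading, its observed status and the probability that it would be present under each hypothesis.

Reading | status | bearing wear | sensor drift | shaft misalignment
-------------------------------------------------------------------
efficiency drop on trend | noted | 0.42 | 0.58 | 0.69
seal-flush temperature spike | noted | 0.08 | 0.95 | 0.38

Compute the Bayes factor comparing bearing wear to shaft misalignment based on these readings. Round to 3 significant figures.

0.128

Joint likelihood of the reading pattern under each hypothesis:
  bearing wear: 0.42 × 0.08 = 0.0336
  shaft misalignment: 0.69 × 0.38 = 0.2622
Bayes factor = 0.0336 / 0.2622 ≈ 0.128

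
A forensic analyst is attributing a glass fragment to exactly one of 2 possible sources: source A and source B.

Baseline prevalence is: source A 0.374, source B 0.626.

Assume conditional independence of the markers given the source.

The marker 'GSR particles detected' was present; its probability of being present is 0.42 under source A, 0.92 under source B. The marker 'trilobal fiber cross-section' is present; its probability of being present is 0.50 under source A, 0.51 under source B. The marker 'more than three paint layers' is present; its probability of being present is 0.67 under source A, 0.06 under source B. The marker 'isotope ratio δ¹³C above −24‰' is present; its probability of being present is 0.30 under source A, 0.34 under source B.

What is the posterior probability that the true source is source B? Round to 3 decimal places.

By Bayes' rule with conditional independence, the unnormalized weight for each hypothesis is prior × ∏ likelihoods:
  source A: 0.374 × 0.42 × 0.50 × 0.67 × 0.30 = 0.015787
  source B: 0.626 × 0.92 × 0.51 × 0.06 × 0.34 = 0.0059919
Marginal likelihood of the evidence = 0.021778.
P(source B | evidence) = 0.0059919 / 0.021778 ≈ 0.275.

0.275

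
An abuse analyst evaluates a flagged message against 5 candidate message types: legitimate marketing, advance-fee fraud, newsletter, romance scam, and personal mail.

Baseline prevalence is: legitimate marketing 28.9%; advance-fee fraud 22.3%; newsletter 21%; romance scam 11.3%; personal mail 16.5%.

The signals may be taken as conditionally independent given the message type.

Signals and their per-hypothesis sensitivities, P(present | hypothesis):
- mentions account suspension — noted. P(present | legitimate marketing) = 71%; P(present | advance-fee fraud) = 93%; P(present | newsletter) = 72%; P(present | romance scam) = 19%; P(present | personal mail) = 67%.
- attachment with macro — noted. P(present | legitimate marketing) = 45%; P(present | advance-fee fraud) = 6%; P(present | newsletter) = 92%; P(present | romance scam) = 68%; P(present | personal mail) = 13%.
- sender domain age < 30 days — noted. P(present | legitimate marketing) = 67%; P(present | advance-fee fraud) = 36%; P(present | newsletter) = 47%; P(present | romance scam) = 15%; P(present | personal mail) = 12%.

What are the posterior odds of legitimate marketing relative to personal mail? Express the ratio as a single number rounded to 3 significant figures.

35.9

Unnormalized posterior weight (prior times the signal likelihoods) for each of the two hypotheses:
  legitimate marketing: 0.289 × 0.71 × 0.45 × 0.67 = 0.061865
  personal mail: 0.165 × 0.67 × 0.13 × 0.12 = 0.0017246
Posterior odds = 0.061865 / 0.0017246 ≈ 35.9.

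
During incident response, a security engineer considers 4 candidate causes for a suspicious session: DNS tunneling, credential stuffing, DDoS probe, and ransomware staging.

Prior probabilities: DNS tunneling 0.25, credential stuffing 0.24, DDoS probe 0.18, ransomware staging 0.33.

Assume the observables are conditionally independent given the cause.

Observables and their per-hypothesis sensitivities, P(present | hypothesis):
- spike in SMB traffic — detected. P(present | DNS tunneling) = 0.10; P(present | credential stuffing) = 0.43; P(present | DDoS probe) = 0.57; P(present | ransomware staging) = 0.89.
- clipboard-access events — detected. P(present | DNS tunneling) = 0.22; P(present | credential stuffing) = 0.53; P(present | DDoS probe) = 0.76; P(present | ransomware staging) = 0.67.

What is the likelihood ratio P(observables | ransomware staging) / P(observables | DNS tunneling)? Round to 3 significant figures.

27.1

Take the product of per-observable likelihoods under each hypothesis, then divide.
  ransomware staging: 0.89 × 0.67 = 0.5963
  DNS tunneling: 0.10 × 0.22 = 0.022
Bayes factor = 0.5963 / 0.022 ≈ 27.1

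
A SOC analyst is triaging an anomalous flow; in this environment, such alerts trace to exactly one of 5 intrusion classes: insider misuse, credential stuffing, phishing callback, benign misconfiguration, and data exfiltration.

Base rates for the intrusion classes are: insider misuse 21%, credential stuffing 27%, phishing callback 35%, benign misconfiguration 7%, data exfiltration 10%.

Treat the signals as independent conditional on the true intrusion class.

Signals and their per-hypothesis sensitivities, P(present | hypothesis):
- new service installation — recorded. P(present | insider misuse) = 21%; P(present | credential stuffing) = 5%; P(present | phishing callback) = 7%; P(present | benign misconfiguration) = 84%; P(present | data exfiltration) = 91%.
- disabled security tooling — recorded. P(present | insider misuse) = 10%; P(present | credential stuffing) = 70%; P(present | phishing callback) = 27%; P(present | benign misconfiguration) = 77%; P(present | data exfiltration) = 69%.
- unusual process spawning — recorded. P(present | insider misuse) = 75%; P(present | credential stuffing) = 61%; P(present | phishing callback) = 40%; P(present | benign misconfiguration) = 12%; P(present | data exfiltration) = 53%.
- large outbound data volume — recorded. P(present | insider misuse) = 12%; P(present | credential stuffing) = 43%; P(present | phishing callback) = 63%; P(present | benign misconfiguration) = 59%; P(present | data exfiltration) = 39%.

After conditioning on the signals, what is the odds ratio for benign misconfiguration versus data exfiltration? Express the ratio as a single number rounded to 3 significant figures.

0.247

Posterior odds equal prior odds times the likelihood ratio; only the two competing hypotheses matter.
  benign misconfiguration: 0.07 × 0.84 × 0.77 × 0.12 × 0.59 = 0.0032055
  data exfiltration: 0.10 × 0.91 × 0.69 × 0.53 × 0.39 = 0.012979
Posterior odds = 0.0032055 / 0.012979 ≈ 0.247.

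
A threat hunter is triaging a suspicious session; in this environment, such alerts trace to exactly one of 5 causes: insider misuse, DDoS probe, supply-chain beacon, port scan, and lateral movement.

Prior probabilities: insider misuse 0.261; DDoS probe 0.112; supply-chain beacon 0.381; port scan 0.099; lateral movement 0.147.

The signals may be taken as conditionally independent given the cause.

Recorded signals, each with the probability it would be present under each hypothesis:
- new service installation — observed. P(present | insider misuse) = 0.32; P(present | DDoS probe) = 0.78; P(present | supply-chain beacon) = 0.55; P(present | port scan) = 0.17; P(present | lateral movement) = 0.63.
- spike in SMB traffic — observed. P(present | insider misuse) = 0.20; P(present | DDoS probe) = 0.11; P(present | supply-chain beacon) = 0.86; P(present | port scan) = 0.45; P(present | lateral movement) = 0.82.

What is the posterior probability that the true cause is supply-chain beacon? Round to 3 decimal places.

0.621

Multiply each prior by the joint likelihood of the signal pattern:
  insider misuse: 0.261 × 0.32 × 0.20 = 0.016704
  DDoS probe: 0.112 × 0.78 × 0.11 = 0.0096096
  supply-chain beacon: 0.381 × 0.55 × 0.86 = 0.18021
  port scan: 0.099 × 0.17 × 0.45 = 0.0075735
  lateral movement: 0.147 × 0.63 × 0.82 = 0.07594
Marginal likelihood of the evidence = 0.29004.
P(supply-chain beacon | evidence) = 0.18021 / 0.29004 ≈ 0.621.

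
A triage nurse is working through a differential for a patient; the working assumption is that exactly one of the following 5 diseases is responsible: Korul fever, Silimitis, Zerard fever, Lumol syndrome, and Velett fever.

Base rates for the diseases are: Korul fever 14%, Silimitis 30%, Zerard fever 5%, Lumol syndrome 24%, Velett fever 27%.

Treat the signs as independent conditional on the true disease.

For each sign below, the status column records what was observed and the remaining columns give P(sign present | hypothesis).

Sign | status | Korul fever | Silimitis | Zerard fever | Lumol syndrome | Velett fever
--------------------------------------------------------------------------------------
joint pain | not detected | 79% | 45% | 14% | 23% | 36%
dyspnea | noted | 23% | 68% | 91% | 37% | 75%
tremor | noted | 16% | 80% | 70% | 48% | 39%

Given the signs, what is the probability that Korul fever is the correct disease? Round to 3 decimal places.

0.005

By Bayes' rule with conditional independence, the unnormalized weight for each hypothesis is prior × ∏ likelihoods (using 1 − P(present | H) for each absent sign):
  Korul fever: 0.14 × (1 − 0.79) × 0.23 × 0.16 = 0.0010819
  Silimitis: 0.30 × (1 − 0.45) × 0.68 × 0.80 = 0.08976
  Zerard fever: 0.05 × (1 − 0.14) × 0.91 × 0.70 = 0.027391
  Lumol syndrome: 0.24 × (1 − 0.23) × 0.37 × 0.48 = 0.03282
  Velett fever: 0.27 × (1 − 0.36) × 0.75 × 0.39 = 0.050544
Normalizing constant Z = 0.0010819 + 0.08976 + 0.027391 + 0.03282 + 0.050544 = 0.2016.
P(Korul fever | evidence) = 0.0010819 / 0.2016 ≈ 0.005.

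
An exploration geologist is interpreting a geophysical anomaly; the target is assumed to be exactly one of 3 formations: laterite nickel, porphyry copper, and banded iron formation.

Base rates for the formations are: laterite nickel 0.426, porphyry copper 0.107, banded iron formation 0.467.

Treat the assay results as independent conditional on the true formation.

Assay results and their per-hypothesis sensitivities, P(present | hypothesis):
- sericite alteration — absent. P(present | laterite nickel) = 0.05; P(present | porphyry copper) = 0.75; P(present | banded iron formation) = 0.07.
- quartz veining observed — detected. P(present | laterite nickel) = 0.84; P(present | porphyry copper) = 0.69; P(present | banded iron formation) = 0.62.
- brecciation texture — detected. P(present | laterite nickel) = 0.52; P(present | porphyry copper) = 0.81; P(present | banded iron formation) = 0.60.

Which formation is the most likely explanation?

laterite nickel

For each hypothesis, the unnormalized posterior weight is prior × product of the assay result likelihoods (using 1 − P(present | H) for each absent assay result):
  laterite nickel: 0.426 × (1 − 0.05) × 0.84 × 0.52 = 0.17677
  porphyry copper: 0.107 × (1 − 0.75) × 0.69 × 0.81 = 0.014951
  banded iron formation: 0.467 × (1 − 0.07) × 0.62 × 0.60 = 0.16156
Normalizing constant Z = 0.17677 + 0.014951 + 0.16156 = 0.35329.
P(laterite nickel | evidence) ≈ 0.17677 / 0.35329 ≈ 0.500
P(porphyry copper | evidence) ≈ 0.014951 / 0.35329 ≈ 0.042
P(banded iron formation | evidence) ≈ 0.16156 / 0.35329 ≈ 0.457
The largest is 0.500, so laterite nickel is most probable.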